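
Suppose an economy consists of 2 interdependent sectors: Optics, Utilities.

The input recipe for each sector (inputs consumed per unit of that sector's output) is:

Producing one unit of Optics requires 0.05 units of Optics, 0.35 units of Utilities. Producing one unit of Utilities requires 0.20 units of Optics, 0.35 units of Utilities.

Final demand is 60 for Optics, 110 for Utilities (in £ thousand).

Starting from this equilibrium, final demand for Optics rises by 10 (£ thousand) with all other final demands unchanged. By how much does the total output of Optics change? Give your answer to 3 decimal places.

Δx_1 = 11.872

I − A =
  [   0.95    -0.20]
  [  -0.35     0.65]
det(I−A) = (0.95)(0.65) − (-0.20)(-0.35) = 0.5475
adj(I−A) = [[0.65, 0.20], [0.35, 0.95]]
(I − A)⁻¹ = adj(I−A) / det(I−A) ≈
  [   1.1872     0.3653]
  [   0.6393     1.7352]
Δx = (I − A)⁻¹ Δd with Δd having +10 in the Optics component and 0 elsewhere.
So Δx_1 = L_11 · (+10), where L_11 = adj(I−A)_11 / det(I−A) = 0.65 / 0.5475.
Δx_1 = 0.65 × (+10) / 0.5475 = 6.50 / 0.5475 ≈ 11.872.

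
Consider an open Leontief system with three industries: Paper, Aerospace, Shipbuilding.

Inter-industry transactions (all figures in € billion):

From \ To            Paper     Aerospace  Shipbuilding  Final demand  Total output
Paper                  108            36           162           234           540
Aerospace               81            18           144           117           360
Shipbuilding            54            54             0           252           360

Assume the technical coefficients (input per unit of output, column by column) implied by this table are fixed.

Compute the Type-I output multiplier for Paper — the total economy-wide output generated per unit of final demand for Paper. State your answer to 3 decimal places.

Technical coefficients a_ij = z_ij / X_j:
  a_PP = 108/540 = 0.20, a_AP = 81/540 = 0.15, a_SP = 54/540 = 0.10
  a_PA = 36/360 = 0.10, a_AA = 18/360 = 0.05, a_SA = 54/360 = 0.15
  a_PS = 162/360 = 0.45, a_AS = 144/360 = 0.40, a_SS = 0/360 = 0.00
I − A =
  [   0.80    -0.10    -0.45]
  [  -0.15     0.95    -0.40]
  [  -0.10    -0.15     1.00]
Cofactors of I−A, C_ij = (−1)^(i+j)·(minor ij) (rows/columns in the sector order above):
  C_11 = (0.95)(1.00) − (-0.40)(-0.15) = 0.8900
  C_12 = −[(-0.15)(1.00) − (-0.40)(-0.10)] = 0.1900
  C_13 = (-0.15)(-0.15) − (0.95)(-0.10) = 0.1175
  C_21 = −[(-0.10)(1.00) − (-0.45)(-0.15)] = 0.1675
  C_22 = (0.80)(1.00) − (-0.45)(-0.10) = 0.7550
  C_23 = −[(0.80)(-0.15) − (-0.10)(-0.10)] = 0.1300
  C_31 = (-0.10)(-0.40) − (-0.45)(0.95) = 0.4675
  C_32 = −[(0.80)(-0.40) − (-0.45)(-0.15)] = 0.3875
  C_33 = (0.80)(0.95) − (-0.10)(-0.15) = 0.7450
det(I−A) = Σ_j (I−A)_1j·C_1j = (0.80)(0.8900) + (-0.10)(0.1900) + (-0.45)(0.1175) = 0.640125
adj(I−A) = Cᵀ =
  [ 0.8900   0.1675   0.4675]
  [ 0.1900   0.7550   0.3875]
  [ 0.1175   0.1300   0.7450]
(I − A)⁻¹ = adj(I−A) / det(I−A) ≈
  [   1.3904     0.2617     0.7303]
  [   0.2968     1.1795     0.6054]
  [   0.1836     0.2031     1.1638]
The output multiplier for sector j is the column-j sum of the Leontief inverse (I − A)⁻¹ = adj(I−A) / det(I−A).
Column P of adj(I−A): (0.8900, 0.1900, 0.1175); det(I−A) = 0.640125.
m_P = (0.8900 + 0.1900 + 0.1175) / 0.640125 = 1.1975 / 0.640125 ≈ 1.871.

m_P = 1.871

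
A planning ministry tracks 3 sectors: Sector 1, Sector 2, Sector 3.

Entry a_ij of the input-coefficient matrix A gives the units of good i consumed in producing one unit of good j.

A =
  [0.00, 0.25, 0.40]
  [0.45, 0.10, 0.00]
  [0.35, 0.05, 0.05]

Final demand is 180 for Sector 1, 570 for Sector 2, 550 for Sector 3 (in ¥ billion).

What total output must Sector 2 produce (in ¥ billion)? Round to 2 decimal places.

x_2 = 1040.00

I − A =
  [   1.00    -0.25    -0.40]
  [  -0.45     0.90     0.00]
  [  -0.35    -0.05     0.95]
Cofactors of I−A, C_ij = (−1)^(i+j)·(minor ij) (rows/columns in the sector order above):
  C_11 = (0.90)(0.95) − (0.00)(-0.05) = 0.8550
  C_12 = −[(-0.45)(0.95) − (0.00)(-0.35)] = 0.4275
  C_13 = (-0.45)(-0.05) − (0.90)(-0.35) = 0.3375
  C_21 = −[(-0.25)(0.95) − (-0.40)(-0.05)] = 0.2575
  C_22 = (1.00)(0.95) − (-0.40)(-0.35) = 0.8100
  C_23 = −[(1.00)(-0.05) − (-0.25)(-0.35)] = 0.1375
  C_31 = (-0.25)(0.00) − (-0.40)(0.90) = 0.3600
  C_32 = −[(1.00)(0.00) − (-0.40)(-0.45)] = 0.1800
  C_33 = (1.00)(0.90) − (-0.25)(-0.45) = 0.7875
det(I−A) = Σ_j (I−A)_1j·C_1j = (1.00)(0.8550) + (-0.25)(0.4275) + (-0.40)(0.3375) = 0.613125
adj(I−A) = Cᵀ =
  [ 0.8550   0.2575   0.3600]
  [ 0.4275   0.8100   0.1800]
  [ 0.3375   0.1375   0.7875]
(I − A)⁻¹ = adj(I−A) / det(I−A) ≈
  [   1.3945     0.4200     0.5872]
  [   0.6972     1.3211     0.2936]
  [   0.5505     0.2243     1.2844]
x = (I − A)⁻¹ d = adj(I−A)·d / det(I−A), with det(I−A) = 0.613125:
  x_1 = (0.8550·180 + 0.2575·570 + 0.3600·550) / 0.613125 = 498.675 / 0.613125 ≈ 813.33
  x_2 = (0.4275·180 + 0.8100·570 + 0.1800·550) / 0.613125 = 637.65 / 0.613125 = 1040.00
  x_3 = (0.3375·180 + 0.1375·570 + 0.7875·550) / 0.613125 = 572.25 / 0.613125 ≈ 933.33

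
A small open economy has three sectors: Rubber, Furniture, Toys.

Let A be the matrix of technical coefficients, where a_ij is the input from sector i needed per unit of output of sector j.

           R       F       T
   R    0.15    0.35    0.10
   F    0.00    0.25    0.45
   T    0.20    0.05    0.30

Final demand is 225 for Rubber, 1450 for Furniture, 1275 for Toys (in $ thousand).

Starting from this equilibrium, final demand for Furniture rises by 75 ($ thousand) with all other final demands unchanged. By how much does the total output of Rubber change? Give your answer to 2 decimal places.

Δx_R = 49.26

I − A =
  [   0.85    -0.35    -0.10]
  [   0.00     0.75    -0.45]
  [  -0.20    -0.05     0.70]
Cofactors of I−A, C_ij = (−1)^(i+j)·(minor ij) (rows/columns in the sector order above):
  C_11 = (0.75)(0.70) − (-0.45)(-0.05) = 0.5025
  C_12 = −[(0.00)(0.70) − (-0.45)(-0.20)] = 0.0900
  C_13 = (0.00)(-0.05) − (0.75)(-0.20) = 0.1500
  C_21 = −[(-0.35)(0.70) − (-0.10)(-0.05)] = 0.2500
  C_22 = (0.85)(0.70) − (-0.10)(-0.20) = 0.5750
  C_23 = −[(0.85)(-0.05) − (-0.35)(-0.20)] = 0.1125
  C_31 = (-0.35)(-0.45) − (-0.10)(0.75) = 0.2325
  C_32 = −[(0.85)(-0.45) − (-0.10)(0.00)] = 0.3825
  C_33 = (0.85)(0.75) − (-0.35)(0.00) = 0.6375
det(I−A) = Σ_j (I−A)_1j·C_1j = (0.85)(0.5025) + (-0.35)(0.0900) + (-0.10)(0.1500) = 0.380625
adj(I−A) = Cᵀ =
  [ 0.5025   0.2500   0.2325]
  [ 0.0900   0.5750   0.3825]
  [ 0.1500   0.1125   0.6375]
(I − A)⁻¹ = adj(I−A) / det(I−A) ≈
  [   1.3202     0.6568     0.6108]
  [   0.2365     1.5107     1.0049]
  [   0.3941     0.2956     1.6749]
Δx = (I − A)⁻¹ Δd with Δd having +75 in the Furniture component and 0 elsewhere.
So Δx_R = L_RF · (+75), where L_RF = adj(I−A)_RF / det(I−A) = 0.2500 / 0.380625.
Δx_R = 0.2500 × (+75) / 0.380625 = 18.75 / 0.380625 ≈ 49.26.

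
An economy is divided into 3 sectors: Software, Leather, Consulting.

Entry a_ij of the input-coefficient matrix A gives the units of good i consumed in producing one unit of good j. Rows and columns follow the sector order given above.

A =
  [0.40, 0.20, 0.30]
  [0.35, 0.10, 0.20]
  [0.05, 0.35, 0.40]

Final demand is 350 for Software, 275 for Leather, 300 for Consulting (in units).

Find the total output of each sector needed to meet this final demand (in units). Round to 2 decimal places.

I − A =
  [   0.60    -0.20    -0.30]
  [  -0.35     0.90    -0.20]
  [  -0.05    -0.35     0.60]
Cofactors of I−A, C_ij = (−1)^(i+j)·(minor ij) (rows/columns in the sector order above):
  C_11 = (0.90)(0.60) − (-0.20)(-0.35) = 0.4700
  C_12 = −[(-0.35)(0.60) − (-0.20)(-0.05)] = 0.2200
  C_13 = (-0.35)(-0.35) − (0.90)(-0.05) = 0.1675
  C_21 = −[(-0.20)(0.60) − (-0.30)(-0.35)] = 0.2250
  C_22 = (0.60)(0.60) − (-0.30)(-0.05) = 0.3450
  C_23 = −[(0.60)(-0.35) − (-0.20)(-0.05)] = 0.2200
  C_31 = (-0.20)(-0.20) − (-0.30)(0.90) = 0.3100
  C_32 = −[(0.60)(-0.20) − (-0.30)(-0.35)] = 0.2250
  C_33 = (0.60)(0.90) − (-0.20)(-0.35) = 0.4700
det(I−A) = Σ_j (I−A)_1j·C_1j = (0.60)(0.4700) + (-0.20)(0.2200) + (-0.30)(0.1675) = 0.18775
adj(I−A) = Cᵀ =
  [ 0.4700   0.2250   0.3100]
  [ 0.2200   0.3450   0.2250]
  [ 0.1675   0.2200   0.4700]
(I − A)⁻¹ = adj(I−A) / det(I−A) ≈
  [   2.5033     1.1984     1.6511]
  [   1.1718     1.8375     1.1984]
  [   0.8921     1.1718     2.5033]
x = (I − A)⁻¹ d = adj(I−A)·d / det(I−A), with det(I−A) = 0.18775:
  x_1 = (0.4700·350 + 0.2250·275 + 0.3100·300) / 0.18775 = 319.375 / 0.18775 ≈ 1701.07
  x_2 = (0.2200·350 + 0.3450·275 + 0.2250·300) / 0.18775 = 239.375 / 0.18775 ≈ 1274.97
  x_3 = (0.1675·350 + 0.2200·275 + 0.4700·300) / 0.18775 = 260.125 / 0.18775 ≈ 1385.49

x_1 = 1701.07, x_2 = 1274.97, x_3 = 1385.49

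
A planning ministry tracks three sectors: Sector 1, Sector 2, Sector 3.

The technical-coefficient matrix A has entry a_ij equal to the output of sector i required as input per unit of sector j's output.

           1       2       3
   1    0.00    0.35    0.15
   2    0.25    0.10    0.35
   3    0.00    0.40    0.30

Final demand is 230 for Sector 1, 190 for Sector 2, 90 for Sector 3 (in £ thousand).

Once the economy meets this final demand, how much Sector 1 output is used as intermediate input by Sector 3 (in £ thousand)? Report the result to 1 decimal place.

I − A =
  [   1.00    -0.35    -0.15]
  [  -0.25     0.90    -0.35]
  [   0.00    -0.40     0.70]
Cofactors of I−A, C_ij = (−1)^(i+j)·(minor ij) (rows/columns in the sector order above):
  C_11 = (0.90)(0.70) − (-0.35)(-0.40) = 0.4900
  C_12 = −[(-0.25)(0.70) − (-0.35)(0.00)] = 0.1750
  C_13 = (-0.25)(-0.40) − (0.90)(0.00) = 0.1000
  C_21 = −[(-0.35)(0.70) − (-0.15)(-0.40)] = 0.3050
  C_22 = (1.00)(0.70) − (-0.15)(0.00) = 0.7000
  C_23 = −[(1.00)(-0.40) − (-0.35)(0.00)] = 0.4000
  C_31 = (-0.35)(-0.35) − (-0.15)(0.90) = 0.2575
  C_32 = −[(1.00)(-0.35) − (-0.15)(-0.25)] = 0.3875
  C_33 = (1.00)(0.90) − (-0.35)(-0.25) = 0.8125
det(I−A) = Σ_j (I−A)_1j·C_1j = (1.00)(0.4900) + (-0.35)(0.1750) + (-0.15)(0.1000) = 0.41375
adj(I−A) = Cᵀ =
  [ 0.4900   0.3050   0.2575]
  [ 0.1750   0.7000   0.3875]
  [ 0.1000   0.4000   0.8125]
(I − A)⁻¹ = adj(I−A) / det(I−A) ≈
  [   1.1843     0.7372     0.6224]
  [   0.4230     1.6918     0.9366]
  [   0.2417     0.9668     1.9637]
First solve x = (I − A)⁻¹ d = adj(I−A)·d / det(I−A); in particular x_3 = (0.1000·230 + 0.4000·190 + 0.8125·90) / 0.41375 = 172.125 / 0.41375 ≈ 416.012.
Intermediate flow from 1 to 3: z_13 = a_13 · x_3 = 0.15 × 172.125 / 0.41375 = 25.81875 / 0.41375 ≈ 62.4.

z_13 = 62.4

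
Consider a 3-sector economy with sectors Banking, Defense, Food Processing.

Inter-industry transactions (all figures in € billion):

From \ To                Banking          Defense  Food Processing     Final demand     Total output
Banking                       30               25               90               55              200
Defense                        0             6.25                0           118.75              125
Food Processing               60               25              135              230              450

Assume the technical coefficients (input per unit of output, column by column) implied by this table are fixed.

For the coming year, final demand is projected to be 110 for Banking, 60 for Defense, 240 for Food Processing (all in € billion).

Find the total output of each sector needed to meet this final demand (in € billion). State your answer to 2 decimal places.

x_1 = 254.89, x_2 = 63.16, x_3 = 470.14

Technical coefficients a_ij = z_ij / X_j:
  a_11 = 30/200 = 0.15, a_21 = 0/200 = 0.00, a_31 = 60/200 = 0.30
  a_12 = 25/125 = 0.20, a_22 = 6.25/125 = 0.05, a_32 = 25/125 = 0.20
  a_13 = 90/450 = 0.20, a_23 = 0/450 = 0.00, a_33 = 135/450 = 0.30
I − A =
  [   0.85    -0.20    -0.20]
  [   0.00     0.95     0.00]
  [  -0.30    -0.20     0.70]
Cofactors of I−A, C_ij = (−1)^(i+j)·(minor ij) (rows/columns in the sector order above):
  C_11 = (0.95)(0.70) − (0.00)(-0.20) = 0.6650
  C_12 = −[(0.00)(0.70) − (0.00)(-0.30)] = 0.0000
  C_13 = (0.00)(-0.20) − (0.95)(-0.30) = 0.2850
  C_21 = −[(-0.20)(0.70) − (-0.20)(-0.20)] = 0.1800
  C_22 = (0.85)(0.70) − (-0.20)(-0.30) = 0.5350
  C_23 = −[(0.85)(-0.20) − (-0.20)(-0.30)] = 0.2300
  C_31 = (-0.20)(0.00) − (-0.20)(0.95) = 0.1900
  C_32 = −[(0.85)(0.00) − (-0.20)(0.00)] = 0.0000
  C_33 = (0.85)(0.95) − (-0.20)(0.00) = 0.8075
det(I−A) = Σ_j (I−A)_1j·C_1j = (0.85)(0.6650) + (-0.20)(0.0000) + (-0.20)(0.2850) = 0.50825
adj(I−A) = Cᵀ =
  [ 0.6650   0.1800   0.1900]
  [ 0.0000   0.5350   0.0000]
  [ 0.2850   0.2300   0.8075]
(I − A)⁻¹ = adj(I−A) / det(I−A) ≈
  [   1.3084     0.3542     0.3738]
  [   0.0000     1.0526     0.0000]
  [   0.5607     0.4525     1.5888]
x = (I − A)⁻¹ d = adj(I−A)·d / det(I−A), with det(I−A) = 0.50825:
  x_1 = (0.6650·110 + 0.1800·60 + 0.1900·240) / 0.50825 = 129.55 / 0.50825 ≈ 254.89
  x_2 = (0.0000·110 + 0.5350·60 + 0.0000·240) / 0.50825 = 32.10 / 0.50825 ≈ 63.16
  x_3 = (0.2850·110 + 0.2300·60 + 0.8075·240) / 0.50825 = 238.95 / 0.50825 ≈ 470.14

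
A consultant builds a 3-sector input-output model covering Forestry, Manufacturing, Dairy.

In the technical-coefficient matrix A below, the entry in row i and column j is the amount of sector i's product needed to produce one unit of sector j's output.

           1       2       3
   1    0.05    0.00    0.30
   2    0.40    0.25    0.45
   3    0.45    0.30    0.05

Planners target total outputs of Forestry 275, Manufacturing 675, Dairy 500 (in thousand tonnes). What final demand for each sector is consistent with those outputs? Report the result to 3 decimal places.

d_1 = 111.250, d_2 = 171.250, d_3 = 148.750

I − A =
  [   0.95     0.00    -0.30]
  [  -0.40     0.75    -0.45]
  [  -0.45    -0.30     0.95]
d = (I − A) x:
  d_1 = (+0.95)·275 + (+0.00)·675 + (-0.30)·500 = 111.250
  d_2 = (-0.40)·275 + (+0.75)·675 + (-0.45)·500 = 171.250
  d_3 = (-0.45)·275 + (-0.30)·675 + (+0.95)·500 = 148.750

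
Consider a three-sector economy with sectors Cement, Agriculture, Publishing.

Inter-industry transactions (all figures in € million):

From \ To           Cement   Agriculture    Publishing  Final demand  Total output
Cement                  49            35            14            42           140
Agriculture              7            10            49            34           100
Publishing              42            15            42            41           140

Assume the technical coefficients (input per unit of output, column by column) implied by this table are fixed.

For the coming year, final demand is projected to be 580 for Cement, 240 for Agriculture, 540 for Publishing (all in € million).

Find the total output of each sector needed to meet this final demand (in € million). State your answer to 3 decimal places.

Technical coefficients a_ij = z_ij / X_j:
  a_CC = 49/140 = 0.35, a_AC = 7/140 = 0.05, a_PC = 42/140 = 0.30
  a_CA = 35/100 = 0.35, a_AA = 10/100 = 0.10, a_PA = 15/100 = 0.15
  a_CP = 14/140 = 0.10, a_AP = 49/140 = 0.35, a_PP = 42/140 = 0.30
I − A =
  [   0.65    -0.35    -0.10]
  [  -0.05     0.90    -0.35]
  [  -0.30    -0.15     0.70]
Cofactors of I−A, C_ij = (−1)^(i+j)·(minor ij) (rows/columns in the sector order above):
  C_11 = (0.90)(0.70) − (-0.35)(-0.15) = 0.5775
  C_12 = −[(-0.05)(0.70) − (-0.35)(-0.30)] = 0.1400
  C_13 = (-0.05)(-0.15) − (0.90)(-0.30) = 0.2775
  C_21 = −[(-0.35)(0.70) − (-0.10)(-0.15)] = 0.2600
  C_22 = (0.65)(0.70) − (-0.10)(-0.30) = 0.4250
  C_23 = −[(0.65)(-0.15) − (-0.35)(-0.30)] = 0.2025
  C_31 = (-0.35)(-0.35) − (-0.10)(0.90) = 0.2125
  C_32 = −[(0.65)(-0.35) − (-0.10)(-0.05)] = 0.2325
  C_33 = (0.65)(0.90) − (-0.35)(-0.05) = 0.5675
det(I−A) = Σ_j (I−A)_1j·C_1j = (0.65)(0.5775) + (-0.35)(0.1400) + (-0.10)(0.2775) = 0.298625
adj(I−A) = Cᵀ =
  [ 0.5775   0.2600   0.2125]
  [ 0.1400   0.4250   0.2325]
  [ 0.2775   0.2025   0.5675]
(I − A)⁻¹ = adj(I−A) / det(I−A) ≈
  [   1.9339     0.8707     0.7116]
  [   0.4688     1.4232     0.7786]
  [   0.9293     0.6781     1.9004]
x = (I − A)⁻¹ d = adj(I−A)·d / det(I−A), with det(I−A) = 0.298625:
  x_C = (0.5775·580 + 0.2600·240 + 0.2125·540) / 0.298625 = 512.10 / 0.298625 ≈ 1714.860
  x_A = (0.1400·580 + 0.4250·240 + 0.2325·540) / 0.298625 = 308.75 / 0.298625 ≈ 1033.905
  x_P = (0.2775·580 + 0.2025·240 + 0.5675·540) / 0.298625 = 516.00 / 0.298625 ≈ 1727.920

x_C = 1714.860, x_A = 1033.905, x_P = 1727.920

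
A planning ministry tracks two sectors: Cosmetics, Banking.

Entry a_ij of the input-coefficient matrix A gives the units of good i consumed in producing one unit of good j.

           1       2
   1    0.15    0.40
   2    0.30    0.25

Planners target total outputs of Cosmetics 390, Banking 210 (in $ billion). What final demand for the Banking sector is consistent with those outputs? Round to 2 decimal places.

I − A =
  [   0.85    -0.40]
  [  -0.30     0.75]
d = (I − A) x:
  d_1 = (+0.85)·390 + (-0.40)·210 = 247.50
  d_2 = (-0.30)·390 + (+0.75)·210 = 40.50

d_2 = 40.50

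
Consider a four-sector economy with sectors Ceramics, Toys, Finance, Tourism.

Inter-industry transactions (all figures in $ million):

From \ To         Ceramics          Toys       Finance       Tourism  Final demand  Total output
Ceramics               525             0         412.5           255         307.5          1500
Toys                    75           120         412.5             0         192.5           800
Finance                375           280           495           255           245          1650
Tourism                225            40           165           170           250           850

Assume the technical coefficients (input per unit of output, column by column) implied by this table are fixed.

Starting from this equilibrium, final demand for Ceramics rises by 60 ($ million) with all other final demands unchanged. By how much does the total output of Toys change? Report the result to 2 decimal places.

Δx_2 = 33.34

Technical coefficients a_ij = z_ij / X_j:
  a_11 = 525/1500 = 0.35, a_21 = 75/1500 = 0.05, a_31 = 375/1500 = 0.25, a_41 = 225/1500 = 0.15
  a_12 = 0/800 = 0.00, a_22 = 120/800 = 0.15, a_32 = 280/800 = 0.35, a_42 = 40/800 = 0.05
  a_13 = 412.5/1650 = 0.25, a_23 = 412.5/1650 = 0.25, a_33 = 495/1650 = 0.30, a_43 = 165/1650 = 0.10
  a_14 = 255/850 = 0.30, a_24 = 0/850 = 0.00, a_34 = 255/850 = 0.30, a_44 = 170/850 = 0.20
I − A =
  [   0.65     0.00    -0.25    -0.30]
  [  -0.05     0.85    -0.25     0.00]
  [  -0.25    -0.35     0.70    -0.30]
  [  -0.15    -0.05    -0.10     0.80]
Compute the cofactors C_ij = (−1)^(i+j)·(3×3 minor ij) of I−A; the adjugate is their transpose:
adj(I−A) = Cᵀ =
  [ 0.376750   0.094750   0.199250   0.216000]
  [ 0.087750   0.244250   0.130250   0.081750]
  [ 0.223000   0.179750   0.403000   0.234750]
  [ 0.104000   0.055500   0.095875   0.272375]
det(I−A) = Σ_j (I−A)_1j·C_1j = (0.65)(0.376750) + (0.00)(0.087750) + (-0.25)(0.223000) + (-0.30)(0.104000) = 0.1579375
(I − A)⁻¹ = adj(I−A) / det(I−A) ≈
  [   2.3854     0.5999     1.2616     1.3676]
  [   0.5556     1.5465     0.8247     0.5176]
  [   1.4120     1.1381     2.5516     1.4863]
  [   0.6585     0.3514     0.6070     1.7246]
Δx = (I − A)⁻¹ Δd with Δd having +60 in the Ceramics component and 0 elsewhere.
So Δx_2 = L_21 · (+60), where L_21 = adj(I−A)_21 / det(I−A) = 0.087750 / 0.1579375.
Δx_2 = 0.087750 × (+60) / 0.1579375 = 5.265 / 0.1579375 ≈ 33.34.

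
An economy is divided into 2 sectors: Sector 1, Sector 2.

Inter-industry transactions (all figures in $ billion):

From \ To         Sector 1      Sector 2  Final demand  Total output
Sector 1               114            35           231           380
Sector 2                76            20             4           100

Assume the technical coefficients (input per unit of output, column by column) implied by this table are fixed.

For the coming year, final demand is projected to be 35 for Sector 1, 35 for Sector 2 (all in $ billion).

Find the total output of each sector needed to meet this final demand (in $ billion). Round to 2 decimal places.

x_1 = 82.14, x_2 = 64.29

Technical coefficients a_ij = z_ij / X_j:
  a_11 = 114/380 = 0.30, a_21 = 76/380 = 0.20
  a_12 = 35/100 = 0.35, a_22 = 20/100 = 0.20
I − A =
  [   0.70    -0.35]
  [  -0.20     0.80]
det(I−A) = (0.70)(0.80) − (-0.35)(-0.20) = 0.4900
adj(I−A) = [[0.80, 0.35], [0.20, 0.70]]
(I − A)⁻¹ = adj(I−A) / det(I−A) ≈
  [   1.6327     0.7143]
  [   0.4082     1.4286]
x = (I − A)⁻¹ d = adj(I−A)·d / det(I−A), with det(I−A) = 0.4900:
  x_1 = (0.80·35 + 0.35·35) / 0.4900 = 40.25 / 0.4900 ≈ 82.14
  x_2 = (0.20·35 + 0.70·35) / 0.4900 = 31.50 / 0.4900 ≈ 64.29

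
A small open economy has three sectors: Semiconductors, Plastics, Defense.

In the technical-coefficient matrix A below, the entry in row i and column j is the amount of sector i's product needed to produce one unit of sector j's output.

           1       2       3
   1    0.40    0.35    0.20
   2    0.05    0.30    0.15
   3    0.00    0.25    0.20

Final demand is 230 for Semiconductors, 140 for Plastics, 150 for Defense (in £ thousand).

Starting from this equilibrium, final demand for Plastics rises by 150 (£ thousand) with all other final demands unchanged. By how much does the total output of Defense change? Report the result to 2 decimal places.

I − A =
  [   0.60    -0.35    -0.20]
  [  -0.05     0.70    -0.15]
  [   0.00    -0.25     0.80]
Cofactors of I−A, C_ij = (−1)^(i+j)·(minor ij) (rows/columns in the sector order above):
  C_11 = (0.70)(0.80) − (-0.15)(-0.25) = 0.5225
  C_12 = −[(-0.05)(0.80) − (-0.15)(0.00)] = 0.0400
  C_13 = (-0.05)(-0.25) − (0.70)(0.00) = 0.0125
  C_21 = −[(-0.35)(0.80) − (-0.20)(-0.25)] = 0.3300
  C_22 = (0.60)(0.80) − (-0.20)(0.00) = 0.4800
  C_23 = −[(0.60)(-0.25) − (-0.35)(0.00)] = 0.1500
  C_31 = (-0.35)(-0.15) − (-0.20)(0.70) = 0.1925
  C_32 = −[(0.60)(-0.15) − (-0.20)(-0.05)] = 0.1000
  C_33 = (0.60)(0.70) − (-0.35)(-0.05) = 0.4025
det(I−A) = Σ_j (I−A)_1j·C_1j = (0.60)(0.5225) + (-0.35)(0.0400) + (-0.20)(0.0125) = 0.2970
adj(I−A) = Cᵀ =
  [ 0.5225   0.3300   0.1925]
  [ 0.0400   0.4800   0.1000]
  [ 0.0125   0.1500   0.4025]
(I − A)⁻¹ = adj(I−A) / det(I−A) ≈
  [   1.7593     1.1111     0.6481]
  [   0.1347     1.6162     0.3367]
  [   0.0421     0.5051     1.3552]
Δx = (I − A)⁻¹ Δd with Δd having +150 in the Plastics component and 0 elsewhere.
So Δx_3 = L_32 · (+150), where L_32 = adj(I−A)_32 / det(I−A) = 0.1500 / 0.2970.
Δx_3 = 0.1500 × (+150) / 0.2970 = 22.50 / 0.2970 ≈ 75.76.

Δx_3 = 75.76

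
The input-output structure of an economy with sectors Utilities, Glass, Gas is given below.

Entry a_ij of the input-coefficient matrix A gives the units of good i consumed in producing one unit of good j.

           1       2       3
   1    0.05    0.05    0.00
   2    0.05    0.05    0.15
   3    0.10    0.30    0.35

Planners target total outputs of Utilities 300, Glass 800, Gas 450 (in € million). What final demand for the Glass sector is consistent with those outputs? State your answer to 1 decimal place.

d_2 = 677.5

I − A =
  [   0.95    -0.05     0.00]
  [  -0.05     0.95    -0.15]
  [  -0.10    -0.30     0.65]
d = (I − A) x:
  d_1 = (+0.95)·300 + (-0.05)·800 + (+0.00)·450 = 245.0
  d_2 = (-0.05)·300 + (+0.95)·800 + (-0.15)·450 = 677.5
  d_3 = (-0.10)·300 + (-0.30)·800 + (+0.65)·450 = 22.5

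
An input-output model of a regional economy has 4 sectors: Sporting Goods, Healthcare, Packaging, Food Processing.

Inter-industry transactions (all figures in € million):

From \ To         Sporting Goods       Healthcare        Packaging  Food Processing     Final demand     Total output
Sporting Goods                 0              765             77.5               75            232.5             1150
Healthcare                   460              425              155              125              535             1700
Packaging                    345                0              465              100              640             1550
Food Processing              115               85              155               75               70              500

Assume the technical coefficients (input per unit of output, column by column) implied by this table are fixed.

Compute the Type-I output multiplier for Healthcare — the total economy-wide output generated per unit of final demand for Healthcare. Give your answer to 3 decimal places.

m_H = 3.793

Technical coefficients a_ij = z_ij / X_j:
  a_SS = 0/1150 = 0.00, a_HS = 460/1150 = 0.40, a_PS = 345/1150 = 0.30, a_FS = 115/1150 = 0.10
  a_SH = 765/1700 = 0.45, a_HH = 425/1700 = 0.25, a_PH = 0/1700 = 0.00, a_FH = 85/1700 = 0.05
  a_SP = 77.5/1550 = 0.05, a_HP = 155/1550 = 0.10, a_PP = 465/1550 = 0.30, a_FP = 155/1550 = 0.10
  a_SF = 75/500 = 0.15, a_HF = 125/500 = 0.25, a_PF = 100/500 = 0.20, a_FF = 75/500 = 0.15
I − A =
  [   1.00    -0.45    -0.05    -0.15]
  [  -0.40     0.75    -0.10    -0.25]
  [  -0.30     0.00     0.70    -0.20]
  [  -0.10    -0.05    -0.10     0.85]
Compute the cofactors C_ij = (−1)^(i+j)·(3×3 minor ij) of I−A; the adjugate is their transpose:
adj(I−A) = Cᵀ =
  [ 0.42150   0.26450   0.09275   0.17400]
  [ 0.28250   0.54625   0.13275   0.24175]
  [ 0.20650   0.13600   0.44650   0.18150]
  [ 0.09050   0.07925   0.07125   0.37425]
det(I−A) = Σ_j (I−A)_1j·C_1j = (1.00)(0.42150) + (-0.45)(0.28250) + (-0.05)(0.20650) + (-0.15)(0.09050) = 0.270475
(I − A)⁻¹ = adj(I−A) / det(I−A) ≈
  [   1.5584     0.9779     0.3429     0.6433]
  [   1.0445     2.0196     0.4908     0.8938]
  [   0.7635     0.5028     1.6508     0.6710]
  [   0.3346     0.2930     0.2634     1.3837]
The output multiplier for sector j is the column-j sum of the Leontief inverse (I − A)⁻¹ = adj(I−A) / det(I−A).
Column H of adj(I−A): (0.26450, 0.54625, 0.13600, 0.07925); det(I−A) = 0.270475.
m_H = (0.26450 + 0.54625 + 0.13600 + 0.07925) / 0.270475 = 1.026 / 0.270475 ≈ 3.793.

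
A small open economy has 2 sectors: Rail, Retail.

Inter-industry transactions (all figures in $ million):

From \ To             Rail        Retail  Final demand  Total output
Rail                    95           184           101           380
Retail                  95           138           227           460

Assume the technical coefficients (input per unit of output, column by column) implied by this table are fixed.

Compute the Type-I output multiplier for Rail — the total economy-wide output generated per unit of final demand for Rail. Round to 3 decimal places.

Technical coefficients a_ij = z_ij / X_j:
  a_11 = 95/380 = 0.25, a_21 = 95/380 = 0.25
  a_12 = 184/460 = 0.40, a_22 = 138/460 = 0.30
I − A =
  [   0.75    -0.40]
  [  -0.25     0.70]
det(I−A) = (0.75)(0.70) − (-0.40)(-0.25) = 0.4250
adj(I−A) = [[0.70, 0.40], [0.25, 0.75]]
(I − A)⁻¹ = adj(I−A) / det(I−A) ≈
  [   1.6471     0.9412]
  [   0.5882     1.7647]
The output multiplier for sector j is the column-j sum of the Leontief inverse (I − A)⁻¹ = adj(I−A) / det(I−A).
Column 1 of adj(I−A): (0.70, 0.25); det(I−A) = 0.4250.
m_1 = (0.70 + 0.25) / 0.4250 = 0.95 / 0.4250 ≈ 2.235.

m_1 = 2.235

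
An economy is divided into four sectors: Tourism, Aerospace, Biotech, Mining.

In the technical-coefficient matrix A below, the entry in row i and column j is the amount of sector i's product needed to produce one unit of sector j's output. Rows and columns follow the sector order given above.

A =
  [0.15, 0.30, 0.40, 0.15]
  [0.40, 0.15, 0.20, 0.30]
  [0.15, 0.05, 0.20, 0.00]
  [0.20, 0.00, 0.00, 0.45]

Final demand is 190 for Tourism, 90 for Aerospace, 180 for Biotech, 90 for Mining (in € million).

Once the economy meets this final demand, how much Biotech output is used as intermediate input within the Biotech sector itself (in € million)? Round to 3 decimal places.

z_33 = 81.517

I − A =
  [   0.85    -0.30    -0.40    -0.15]
  [  -0.40     0.85    -0.20    -0.30]
  [  -0.15    -0.05     0.80     0.00]
  [  -0.20     0.00     0.00     0.55]
Compute the cofactors C_ij = (−1)^(i+j)·(3×3 minor ij) of I−A; the adjugate is their transpose:
adj(I−A) = Cᵀ =
  [ 0.368500   0.143000   0.220000   0.178500]
  [ 0.240500   0.317000   0.199500   0.238500]
  [ 0.084125   0.046625   0.287875   0.048375]
  [ 0.134000   0.052000   0.080000   0.405500]
det(I−A) = Σ_j (I−A)_1j·C_1j = (0.85)(0.368500) + (-0.30)(0.240500) + (-0.40)(0.084125) + (-0.15)(0.134000) = 0.187325
(I − A)⁻¹ = adj(I−A) / det(I−A) ≈
  [   1.9672     0.7634     1.1744     0.9529]
  [   1.2839     1.6922     1.0650     1.2732]
  [   0.4491     0.2489     1.5368     0.2582]
  [   0.7153     0.2776     0.4271     2.1647]
First solve x = (I − A)⁻¹ d = adj(I−A)·d / det(I−A); in particular x_3 = (0.084125·190 + 0.046625·90 + 0.287875·180 + 0.048375·90) / 0.187325 = 76.35125 / 0.187325 ≈ 407.58708.
Intermediate flow from 3 to 3: z_33 = a_33 · x_3 = 0.20 × 76.35125 / 0.187325 = 15.27025 / 0.187325 ≈ 81.517.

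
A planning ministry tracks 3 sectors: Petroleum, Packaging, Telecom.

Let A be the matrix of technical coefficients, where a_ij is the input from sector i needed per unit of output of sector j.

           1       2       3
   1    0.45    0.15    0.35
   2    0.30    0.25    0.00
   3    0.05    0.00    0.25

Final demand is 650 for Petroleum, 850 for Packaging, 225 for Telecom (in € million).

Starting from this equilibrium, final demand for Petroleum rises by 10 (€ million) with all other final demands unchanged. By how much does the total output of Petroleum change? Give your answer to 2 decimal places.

I − A =
  [   0.55    -0.15    -0.35]
  [  -0.30     0.75     0.00]
  [  -0.05     0.00     0.75]
Cofactors of I−A, C_ij = (−1)^(i+j)·(minor ij) (rows/columns in the sector order above):
  C_11 = (0.75)(0.75) − (0.00)(0.00) = 0.5625
  C_12 = −[(-0.30)(0.75) − (0.00)(-0.05)] = 0.2250
  C_13 = (-0.30)(0.00) − (0.75)(-0.05) = 0.0375
  C_21 = −[(-0.15)(0.75) − (-0.35)(0.00)] = 0.1125
  C_22 = (0.55)(0.75) − (-0.35)(-0.05) = 0.3950
  C_23 = −[(0.55)(0.00) − (-0.15)(-0.05)] = 0.0075
  C_31 = (-0.15)(0.00) − (-0.35)(0.75) = 0.2625
  C_32 = −[(0.55)(0.00) − (-0.35)(-0.30)] = 0.1050
  C_33 = (0.55)(0.75) − (-0.15)(-0.30) = 0.3675
det(I−A) = Σ_j (I−A)_1j·C_1j = (0.55)(0.5625) + (-0.15)(0.2250) + (-0.35)(0.0375) = 0.2625
adj(I−A) = Cᵀ =
  [ 0.5625   0.1125   0.2625]
  [ 0.2250   0.3950   0.1050]
  [ 0.0375   0.0075   0.3675]
(I − A)⁻¹ = adj(I−A) / det(I−A) ≈
  [   2.1429     0.4286     1.0000]
  [   0.8571     1.5048     0.4000]
  [   0.1429     0.0286     1.4000]
Δx = (I − A)⁻¹ Δd with Δd having +10 in the Petroleum component and 0 elsewhere.
So Δx_1 = L_11 · (+10), where L_11 = adj(I−A)_11 / det(I−A) = 0.5625 / 0.2625.
Δx_1 = 0.5625 × (+10) / 0.2625 = 5.625 / 0.2625 ≈ 21.43.

Δx_1 = 21.43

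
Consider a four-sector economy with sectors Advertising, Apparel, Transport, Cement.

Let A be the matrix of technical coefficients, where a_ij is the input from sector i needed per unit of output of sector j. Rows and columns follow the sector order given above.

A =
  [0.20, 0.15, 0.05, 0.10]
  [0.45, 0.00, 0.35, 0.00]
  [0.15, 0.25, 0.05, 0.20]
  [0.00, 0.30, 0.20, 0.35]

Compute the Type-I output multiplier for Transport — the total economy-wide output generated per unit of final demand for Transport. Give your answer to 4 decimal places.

m_3 = 3.0749

I − A =
  [   0.80    -0.15    -0.05    -0.10]
  [  -0.45     1.00    -0.35     0.00]
  [  -0.15    -0.25     0.95    -0.20]
  [   0.00    -0.30    -0.20     0.65]
Compute the cofactors C_ij = (−1)^(i+j)·(3×3 minor ij) of I−A; the adjugate is their transpose:
adj(I−A) = Cᵀ =
  [ 0.499625   0.131250   0.097125   0.106750]
  [ 0.294000   0.454125   0.205625   0.108500]
  [ 0.197625   0.197125   0.462625   0.172750]
  [ 0.196500   0.270250   0.237250   0.604875]
det(I−A) = Σ_j (I−A)_1j·C_1j = (0.80)(0.499625) + (-0.15)(0.294000) + (-0.05)(0.197625) + (-0.10)(0.196500) = 0.32606875
(I − A)⁻¹ = adj(I−A) / det(I−A) ≈
  [   1.53227     0.40252     0.29787     0.32738]
  [   0.90165     1.39273     0.63062     0.33275]
  [   0.60608     0.60455     1.41880     0.52980]
  [   0.60263     0.82881     0.72761     1.85505]
The output multiplier for sector j is the column-j sum of the Leontief inverse (I − A)⁻¹ = adj(I−A) / det(I−A).
Column 3 of adj(I−A): (0.097125, 0.205625, 0.462625, 0.237250); det(I−A) = 0.32606875.
m_3 = (0.097125 + 0.205625 + 0.462625 + 0.237250) / 0.32606875 = 1.002625 / 0.32606875 ≈ 3.0749.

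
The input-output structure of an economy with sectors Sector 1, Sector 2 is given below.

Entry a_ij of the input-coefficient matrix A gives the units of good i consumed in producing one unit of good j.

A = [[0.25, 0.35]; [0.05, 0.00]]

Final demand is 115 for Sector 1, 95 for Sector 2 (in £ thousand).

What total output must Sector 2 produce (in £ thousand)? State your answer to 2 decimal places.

I − A =
  [   0.75    -0.35]
  [  -0.05     1.00]
det(I−A) = (0.75)(1.00) − (-0.35)(-0.05) = 0.7325
adj(I−A) = [[1.00, 0.35], [0.05, 0.75]]
(I − A)⁻¹ = adj(I−A) / det(I−A) ≈
  [   1.3652     0.4778]
  [   0.0683     1.0239]
x = (I − A)⁻¹ d = adj(I−A)·d / det(I−A), with det(I−A) = 0.7325:
  x_1 = (1.00·115 + 0.35·95) / 0.7325 = 148.25 / 0.7325 ≈ 202.39
  x_2 = (0.05·115 + 0.75·95) / 0.7325 = 77.00 / 0.7325 ≈ 105.12

x_2 = 105.12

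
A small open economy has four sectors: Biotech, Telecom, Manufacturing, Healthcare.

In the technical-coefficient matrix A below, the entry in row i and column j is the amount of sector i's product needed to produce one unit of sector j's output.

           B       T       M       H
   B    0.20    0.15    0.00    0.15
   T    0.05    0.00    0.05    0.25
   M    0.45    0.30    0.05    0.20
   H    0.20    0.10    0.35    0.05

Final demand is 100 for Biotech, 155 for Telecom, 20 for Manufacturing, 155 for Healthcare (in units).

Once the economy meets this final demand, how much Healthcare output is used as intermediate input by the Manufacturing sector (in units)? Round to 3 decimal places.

z_HM = 102.998

I − A =
  [   0.80    -0.15     0.00    -0.15]
  [  -0.05     1.00    -0.05    -0.25]
  [  -0.45    -0.30     0.95    -0.20]
  [  -0.20    -0.10    -0.35     0.95]
Compute the cofactors C_ij = (−1)^(i+j)·(3×3 minor ij) of I−A; the adjugate is their transpose:
adj(I−A) = Cᵀ =
  [ 0.767250   0.154875   0.073500   0.177375]
  [ 0.151875   0.613875   0.109125   0.208500]
  [ 0.486500   0.311875   0.694625   0.305125]
  [ 0.356750   0.212125   0.282875   0.737500]
det(I−A) = Σ_j (I−A)_1j·C_1j = (0.80)(0.767250) + (-0.15)(0.151875) + (0.00)(0.486500) + (-0.15)(0.356750) = 0.53750625
(I − A)⁻¹ = adj(I−A) / det(I−A) ≈
  [   1.4274     0.2881     0.1367     0.3300]
  [   0.2826     1.1421     0.2030     0.3879]
  [   0.9051     0.5802     1.2923     0.5677]
  [   0.6637     0.3946     0.5263     1.3721]
First solve x = (I − A)⁻¹ d = adj(I−A)·d / det(I−A); in particular x_M = (0.486500·100 + 0.311875·155 + 0.694625·20 + 0.305125·155) / 0.53750625 = 158.1775 / 0.53750625 ≈ 294.28030.
Intermediate flow from H to M: z_HM = a_HM · x_M = 0.35 × 158.1775 / 0.53750625 = 55.362125 / 0.53750625 ≈ 102.998.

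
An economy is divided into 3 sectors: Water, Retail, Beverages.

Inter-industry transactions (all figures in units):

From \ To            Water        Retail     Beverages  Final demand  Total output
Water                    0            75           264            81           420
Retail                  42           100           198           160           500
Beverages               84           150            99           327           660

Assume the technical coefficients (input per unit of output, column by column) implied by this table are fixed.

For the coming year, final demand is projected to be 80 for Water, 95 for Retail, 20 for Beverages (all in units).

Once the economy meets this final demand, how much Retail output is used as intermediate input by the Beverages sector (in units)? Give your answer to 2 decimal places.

z_23 = 37.94

Technical coefficients a_ij = z_ij / X_j:
  a_11 = 0/420 = 0.00, a_21 = 42/420 = 0.10, a_31 = 84/420 = 0.20
  a_12 = 75/500 = 0.15, a_22 = 100/500 = 0.20, a_32 = 150/500 = 0.30
  a_13 = 264/660 = 0.40, a_23 = 198/660 = 0.30, a_33 = 99/660 = 0.15
I − A =
  [   1.00    -0.15    -0.40]
  [  -0.10     0.80    -0.30]
  [  -0.20    -0.30     0.85]
Cofactors of I−A, C_ij = (−1)^(i+j)·(minor ij) (rows/columns in the sector order above):
  C_11 = (0.80)(0.85) − (-0.30)(-0.30) = 0.5900
  C_12 = −[(-0.10)(0.85) − (-0.30)(-0.20)] = 0.1450
  C_13 = (-0.10)(-0.30) − (0.80)(-0.20) = 0.1900
  C_21 = −[(-0.15)(0.85) − (-0.40)(-0.30)] = 0.2475
  C_22 = (1.00)(0.85) − (-0.40)(-0.20) = 0.7700
  C_23 = −[(1.00)(-0.30) − (-0.15)(-0.20)] = 0.3300
  C_31 = (-0.15)(-0.30) − (-0.40)(0.80) = 0.3650
  C_32 = −[(1.00)(-0.30) − (-0.40)(-0.10)] = 0.3400
  C_33 = (1.00)(0.80) − (-0.15)(-0.10) = 0.7850
det(I−A) = Σ_j (I−A)_1j·C_1j = (1.00)(0.5900) + (-0.15)(0.1450) + (-0.40)(0.1900) = 0.49225
adj(I−A) = Cᵀ =
  [ 0.5900   0.2475   0.3650]
  [ 0.1450   0.7700   0.3400]
  [ 0.1900   0.3300   0.7850]
(I − A)⁻¹ = adj(I−A) / det(I−A) ≈
  [   1.1986     0.5028     0.7415]
  [   0.2946     1.5642     0.6907]
  [   0.3860     0.6704     1.5947]
First solve x = (I − A)⁻¹ d = adj(I−A)·d / det(I−A); in particular x_3 = (0.1900·80 + 0.3300·95 + 0.7850·20) / 0.49225 = 62.25 / 0.49225 ≈ 126.4601.
Intermediate flow from 2 to 3: z_23 = a_23 · x_3 = 0.30 × 62.25 / 0.49225 = 18.675 / 0.49225 ≈ 37.94.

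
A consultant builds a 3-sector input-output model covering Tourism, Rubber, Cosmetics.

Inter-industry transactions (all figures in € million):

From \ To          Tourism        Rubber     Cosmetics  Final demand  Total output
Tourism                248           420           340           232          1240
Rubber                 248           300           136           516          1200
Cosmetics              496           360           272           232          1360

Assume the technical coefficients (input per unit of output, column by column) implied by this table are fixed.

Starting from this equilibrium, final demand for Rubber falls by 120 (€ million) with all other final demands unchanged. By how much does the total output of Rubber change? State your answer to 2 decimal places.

Δx_2 = -218.92

Technical coefficients a_ij = z_ij / X_j:
  a_11 = 248/1240 = 0.20, a_21 = 248/1240 = 0.20, a_31 = 496/1240 = 0.40
  a_12 = 420/1200 = 0.35, a_22 = 300/1200 = 0.25, a_32 = 360/1200 = 0.30
  a_13 = 340/1360 = 0.25, a_23 = 136/1360 = 0.10, a_33 = 272/1360 = 0.20
I − A =
  [   0.80    -0.35    -0.25]
  [  -0.20     0.75    -0.10]
  [  -0.40    -0.30     0.80]
Cofactors of I−A, C_ij = (−1)^(i+j)·(minor ij) (rows/columns in the sector order above):
  C_11 = (0.75)(0.80) − (-0.10)(-0.30) = 0.5700
  C_12 = −[(-0.20)(0.80) − (-0.10)(-0.40)] = 0.2000
  C_13 = (-0.20)(-0.30) − (0.75)(-0.40) = 0.3600
  C_21 = −[(-0.35)(0.80) − (-0.25)(-0.30)] = 0.3550
  C_22 = (0.80)(0.80) − (-0.25)(-0.40) = 0.5400
  C_23 = −[(0.80)(-0.30) − (-0.35)(-0.40)] = 0.3800
  C_31 = (-0.35)(-0.10) − (-0.25)(0.75) = 0.2225
  C_32 = −[(0.80)(-0.10) − (-0.25)(-0.20)] = 0.1300
  C_33 = (0.80)(0.75) − (-0.35)(-0.20) = 0.5300
det(I−A) = Σ_j (I−A)_1j·C_1j = (0.80)(0.5700) + (-0.35)(0.2000) + (-0.25)(0.3600) = 0.2960
adj(I−A) = Cᵀ =
  [ 0.5700   0.3550   0.2225]
  [ 0.2000   0.5400   0.1300]
  [ 0.3600   0.3800   0.5300]
(I − A)⁻¹ = adj(I−A) / det(I−A) ≈
  [   1.9257     1.1993     0.7517]
  [   0.6757     1.8243     0.4392]
  [   1.2162     1.2838     1.7905]
Δx = (I − A)⁻¹ Δd with Δd having -120 in the Rubber component and 0 elsewhere.
So Δx_2 = L_22 · (-120), where L_22 = adj(I−A)_22 / det(I−A) = 0.5400 / 0.2960.
Δx_2 = 0.5400 × (-120) / 0.2960 = -64.80 / 0.2960 ≈ -218.92.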